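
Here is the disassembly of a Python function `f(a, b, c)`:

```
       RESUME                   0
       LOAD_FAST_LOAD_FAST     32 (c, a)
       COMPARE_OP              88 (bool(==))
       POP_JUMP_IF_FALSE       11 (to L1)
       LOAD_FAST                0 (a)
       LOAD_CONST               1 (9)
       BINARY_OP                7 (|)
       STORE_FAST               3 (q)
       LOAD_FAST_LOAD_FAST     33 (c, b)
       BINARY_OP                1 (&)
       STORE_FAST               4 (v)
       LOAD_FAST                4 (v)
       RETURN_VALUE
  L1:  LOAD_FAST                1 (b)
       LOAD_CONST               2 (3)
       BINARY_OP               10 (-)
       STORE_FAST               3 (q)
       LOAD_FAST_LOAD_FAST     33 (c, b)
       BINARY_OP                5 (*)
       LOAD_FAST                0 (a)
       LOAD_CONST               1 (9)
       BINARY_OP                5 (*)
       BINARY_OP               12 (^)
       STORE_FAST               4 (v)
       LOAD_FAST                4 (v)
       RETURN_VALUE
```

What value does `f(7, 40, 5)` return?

LOAD_FAST_LOAD_FAST c,a → push 5,7. Stack: [5, 7]
COMPARE_OP bool(==) → 5 vs 7 = False. Stack: [False]
POP_JUMP_IF_FALSE → pop False; jump. Stack: []
LOAD_FAST b → push 40. Stack: [40]
LOAD_CONST → push 3. Stack: [40, 3]
BINARY_OP - → 40 - 3 = 37. Stack: [37]
STORE_FAST q → q=37. Stack: []
LOAD_FAST_LOAD_FAST c,b → push 5,40. Stack: [5, 40]
BINARY_OP * → 5 * 40 = 200. Stack: [200]
LOAD_FAST a → push 7. Stack: [200, 7]
LOAD_CONST → push 9. Stack: [200, 7, 9]
BINARY_OP * → 7 * 9 = 63. Stack: [200, 63]
BINARY_OP ^ → 200 ^ 63 = 247. Stack: [247]
STORE_FAST v → v=247. Stack: []
LOAD_FAST v → push 247. Stack: [247]
RETURN_VALUE → return 247.

247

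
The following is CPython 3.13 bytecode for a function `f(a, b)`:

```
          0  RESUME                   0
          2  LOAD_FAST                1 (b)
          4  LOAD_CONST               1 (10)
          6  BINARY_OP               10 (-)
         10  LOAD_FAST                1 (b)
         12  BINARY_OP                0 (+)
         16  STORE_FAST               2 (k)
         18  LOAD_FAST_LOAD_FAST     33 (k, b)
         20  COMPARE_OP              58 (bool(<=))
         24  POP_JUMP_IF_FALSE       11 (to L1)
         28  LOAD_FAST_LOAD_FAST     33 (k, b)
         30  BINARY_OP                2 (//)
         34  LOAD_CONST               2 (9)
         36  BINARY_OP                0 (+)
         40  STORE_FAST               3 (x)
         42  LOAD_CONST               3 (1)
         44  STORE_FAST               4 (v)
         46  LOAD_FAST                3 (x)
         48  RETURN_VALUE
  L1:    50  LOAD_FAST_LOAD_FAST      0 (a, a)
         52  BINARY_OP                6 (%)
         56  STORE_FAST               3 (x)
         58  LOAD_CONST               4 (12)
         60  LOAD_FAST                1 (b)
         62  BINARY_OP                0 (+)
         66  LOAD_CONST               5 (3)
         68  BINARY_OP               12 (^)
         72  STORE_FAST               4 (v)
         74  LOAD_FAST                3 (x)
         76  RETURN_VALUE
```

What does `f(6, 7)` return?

LOAD_FAST b → push 7. Stack: [7]
LOAD_CONST → push 10. Stack: [7, 10]
BINARY_OP - → 7 - 10 = -3. Stack: [-3]
LOAD_FAST b → push 7. Stack: [-3, 7]
BINARY_OP + → -3 + 7 = 4. Stack: [4]
STORE_FAST k → k=4. Stack: []
LOAD_FAST_LOAD_FAST k,b → push 4,7. Stack: [4, 7]
COMPARE_OP bool(<=) → 4 vs 7 = True. Stack: [True]
POP_JUMP_IF_FALSE → pop True; no jump. Stack: []
LOAD_FAST_LOAD_FAST k,b → push 4,7. Stack: [4, 7]
BINARY_OP // → 4 // 7 = 0. Stack: [0]
LOAD_CONST → push 9. Stack: [0, 9]
BINARY_OP + → 0 + 9 = 9. Stack: [9]
STORE_FAST x → x=9. Stack: []
LOAD_CONST → push 1. Stack: [1]
STORE_FAST v → v=1. Stack: []
LOAD_FAST x → push 9. Stack: [9]
RETURN_VALUE → return 9.

9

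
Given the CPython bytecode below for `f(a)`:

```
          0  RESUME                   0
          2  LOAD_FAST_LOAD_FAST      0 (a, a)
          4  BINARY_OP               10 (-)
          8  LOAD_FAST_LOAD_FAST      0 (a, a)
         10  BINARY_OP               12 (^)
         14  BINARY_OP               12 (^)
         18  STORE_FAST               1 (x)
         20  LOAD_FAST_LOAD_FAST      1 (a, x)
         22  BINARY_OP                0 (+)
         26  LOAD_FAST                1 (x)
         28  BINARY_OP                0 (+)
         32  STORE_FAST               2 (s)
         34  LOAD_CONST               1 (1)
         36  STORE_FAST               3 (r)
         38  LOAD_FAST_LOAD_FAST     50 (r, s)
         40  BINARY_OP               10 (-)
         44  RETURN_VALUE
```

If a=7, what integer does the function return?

-6

LOAD_FAST_LOAD_FAST a,a → push 7,7. Stack: [7, 7]
BINARY_OP - → 7 - 7 = 0. Stack: [0]
LOAD_FAST_LOAD_FAST a,a → push 7,7. Stack: [0, 7, 7]
BINARY_OP ^ → 7 ^ 7 = 0. Stack: [0, 0]
BINARY_OP ^ → 0 ^ 0 = 0. Stack: [0]
STORE_FAST x → x=0. Stack: []
LOAD_FAST_LOAD_FAST a,x → push 7,0. Stack: [7, 0]
BINARY_OP + → 7 + 0 = 7. Stack: [7]
LOAD_FAST x → push 0. Stack: [7, 0]
BINARY_OP + → 7 + 0 = 7. Stack: [7]
STORE_FAST s → s=7. Stack: []
LOAD_CONST → push 1. Stack: [1]
STORE_FAST r → r=1. Stack: []
LOAD_FAST_LOAD_FAST r,s → push 1,7. Stack: [1, 7]
BINARY_OP - → 1 - 7 = -6. Stack: [-6]
RETURN_VALUE → return -6.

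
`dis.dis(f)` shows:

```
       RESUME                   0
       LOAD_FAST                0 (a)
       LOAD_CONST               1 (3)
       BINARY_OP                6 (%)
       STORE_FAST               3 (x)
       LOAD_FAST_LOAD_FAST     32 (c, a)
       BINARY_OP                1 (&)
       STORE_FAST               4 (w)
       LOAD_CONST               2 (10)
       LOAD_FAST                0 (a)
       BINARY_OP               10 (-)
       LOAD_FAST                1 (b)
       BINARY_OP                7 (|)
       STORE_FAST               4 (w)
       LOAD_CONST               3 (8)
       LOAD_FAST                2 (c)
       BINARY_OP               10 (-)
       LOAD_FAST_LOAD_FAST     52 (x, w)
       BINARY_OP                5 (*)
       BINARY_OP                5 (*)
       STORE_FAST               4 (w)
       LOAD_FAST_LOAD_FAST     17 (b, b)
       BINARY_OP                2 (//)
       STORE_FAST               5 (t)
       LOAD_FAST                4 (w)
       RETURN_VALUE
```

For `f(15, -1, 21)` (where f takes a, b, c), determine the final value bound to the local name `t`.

1

LOAD_FAST a → push 15. Stack: [15]
LOAD_CONST → push 3. Stack: [15, 3]
BINARY_OP % → 15 % 3 = 0. Stack: [0]
STORE_FAST x → x=0. Stack: []
LOAD_FAST_LOAD_FAST c,a → push 21,15. Stack: [21, 15]
BINARY_OP & → 21 & 15 = 5. Stack: [5]
STORE_FAST w → w=5. Stack: []
LOAD_CONST → push 10. Stack: [10]
LOAD_FAST a → push 15. Stack: [10, 15]
BINARY_OP - → 10 - 15 = -5. Stack: [-5]
LOAD_FAST b → push -1. Stack: [-5, -1]
BINARY_OP | → -5 | -1 = -1. Stack: [-1]
STORE_FAST w → w=-1. Stack: []
LOAD_CONST → push 8. Stack: [8]
LOAD_FAST c → push 21. Stack: [8, 21]
BINARY_OP - → 8 - 21 = -13. Stack: [-13]
LOAD_FAST_LOAD_FAST x,w → push 0,-1. Stack: [-13, 0, -1]
BINARY_OP * → 0 * -1 = 0. Stack: [-13, 0]
BINARY_OP * → -13 * 0 = 0. Stack: [0]
STORE_FAST w → w=0. Stack: []
LOAD_FAST_LOAD_FAST b,b → push -1,-1. Stack: [-1, -1]
BINARY_OP // → -1 // -1 = 1. Stack: [1]
STORE_FAST t → t=1. Stack: []
LOAD_FAST w → push 0. Stack: [0]
RETURN_VALUE → return 0.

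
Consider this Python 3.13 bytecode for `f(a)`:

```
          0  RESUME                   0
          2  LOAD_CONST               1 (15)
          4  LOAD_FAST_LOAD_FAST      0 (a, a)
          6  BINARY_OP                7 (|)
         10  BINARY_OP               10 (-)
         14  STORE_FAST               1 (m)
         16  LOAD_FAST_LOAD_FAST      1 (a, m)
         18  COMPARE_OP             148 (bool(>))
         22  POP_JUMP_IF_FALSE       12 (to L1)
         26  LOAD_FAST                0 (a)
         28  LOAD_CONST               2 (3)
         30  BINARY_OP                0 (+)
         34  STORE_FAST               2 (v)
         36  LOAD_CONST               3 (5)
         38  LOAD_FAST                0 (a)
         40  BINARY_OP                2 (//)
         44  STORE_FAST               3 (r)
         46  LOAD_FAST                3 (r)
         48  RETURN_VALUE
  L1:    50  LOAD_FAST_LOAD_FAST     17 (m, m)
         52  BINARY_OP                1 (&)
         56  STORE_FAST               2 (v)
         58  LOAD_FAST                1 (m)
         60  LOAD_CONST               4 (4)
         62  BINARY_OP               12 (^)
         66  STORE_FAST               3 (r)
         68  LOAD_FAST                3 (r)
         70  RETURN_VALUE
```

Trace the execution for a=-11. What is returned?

30

LOAD_CONST → push 15. Stack: [15]
LOAD_FAST_LOAD_FAST a,a → push -11,-11. Stack: [15, -11, -11]
BINARY_OP | → -11 | -11 = -11. Stack: [15, -11]
BINARY_OP - → 15 - -11 = 26. Stack: [26]
STORE_FAST m → m=26. Stack: []
LOAD_FAST_LOAD_FAST a,m → push -11,26. Stack: [-11, 26]
COMPARE_OP bool(>) → -11 vs 26 = False. Stack: [False]
POP_JUMP_IF_FALSE → pop False; jump. Stack: []
LOAD_FAST_LOAD_FAST m,m → push 26,26. Stack: [26, 26]
BINARY_OP & → 26 & 26 = 26. Stack: [26]
STORE_FAST v → v=26. Stack: []
LOAD_FAST m → push 26. Stack: [26]
LOAD_CONST → push 4. Stack: [26, 4]
BINARY_OP ^ → 26 ^ 4 = 30. Stack: [30]
STORE_FAST r → r=30. Stack: []
LOAD_FAST r → push 30. Stack: [30]
RETURN_VALUE → return 30.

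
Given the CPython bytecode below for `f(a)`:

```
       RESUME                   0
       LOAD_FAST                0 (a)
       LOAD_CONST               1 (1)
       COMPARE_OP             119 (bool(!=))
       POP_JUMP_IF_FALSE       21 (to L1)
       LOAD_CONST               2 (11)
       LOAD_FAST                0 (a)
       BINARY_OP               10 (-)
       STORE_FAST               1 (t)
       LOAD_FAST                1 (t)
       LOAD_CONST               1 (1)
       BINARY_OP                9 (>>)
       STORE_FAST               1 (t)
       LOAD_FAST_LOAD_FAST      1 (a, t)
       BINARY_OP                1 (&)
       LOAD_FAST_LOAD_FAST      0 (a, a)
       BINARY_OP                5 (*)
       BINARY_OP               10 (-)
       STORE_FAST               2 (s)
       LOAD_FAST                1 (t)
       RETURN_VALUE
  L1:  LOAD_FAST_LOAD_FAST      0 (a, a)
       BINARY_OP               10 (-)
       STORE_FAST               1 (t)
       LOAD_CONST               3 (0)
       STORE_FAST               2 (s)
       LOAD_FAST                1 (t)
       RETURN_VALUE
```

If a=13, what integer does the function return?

LOAD_FAST a → push 13. Stack: [13]
LOAD_CONST → push 1. Stack: [13, 1]
COMPARE_OP bool(!=) → 13 vs 1 = True. Stack: [True]
POP_JUMP_IF_FALSE → pop True; no jump. Stack: []
LOAD_CONST → push 11. Stack: [11]
LOAD_FAST a → push 13. Stack: [11, 13]
BINARY_OP - → 11 - 13 = -2. Stack: [-2]
STORE_FAST t → t=-2. Stack: []
LOAD_FAST t → push -2. Stack: [-2]
LOAD_CONST → push 1. Stack: [-2, 1]
BINARY_OP >> → -2 >> 1 = -1. Stack: [-1]
STORE_FAST t → t=-1. Stack: []
LOAD_FAST_LOAD_FAST a,t → push 13,-1. Stack: [13, -1]
BINARY_OP & → 13 & -1 = 13. Stack: [13]
LOAD_FAST_LOAD_FAST a,a → push 13,13. Stack: [13, 13, 13]
BINARY_OP * → 13 * 13 = 169. Stack: [13, 169]
BINARY_OP - → 13 - 169 = -156. Stack: [-156]
STORE_FAST s → s=-156. Stack: []
LOAD_FAST t → push -1. Stack: [-1]
RETURN_VALUE → return -1.

-1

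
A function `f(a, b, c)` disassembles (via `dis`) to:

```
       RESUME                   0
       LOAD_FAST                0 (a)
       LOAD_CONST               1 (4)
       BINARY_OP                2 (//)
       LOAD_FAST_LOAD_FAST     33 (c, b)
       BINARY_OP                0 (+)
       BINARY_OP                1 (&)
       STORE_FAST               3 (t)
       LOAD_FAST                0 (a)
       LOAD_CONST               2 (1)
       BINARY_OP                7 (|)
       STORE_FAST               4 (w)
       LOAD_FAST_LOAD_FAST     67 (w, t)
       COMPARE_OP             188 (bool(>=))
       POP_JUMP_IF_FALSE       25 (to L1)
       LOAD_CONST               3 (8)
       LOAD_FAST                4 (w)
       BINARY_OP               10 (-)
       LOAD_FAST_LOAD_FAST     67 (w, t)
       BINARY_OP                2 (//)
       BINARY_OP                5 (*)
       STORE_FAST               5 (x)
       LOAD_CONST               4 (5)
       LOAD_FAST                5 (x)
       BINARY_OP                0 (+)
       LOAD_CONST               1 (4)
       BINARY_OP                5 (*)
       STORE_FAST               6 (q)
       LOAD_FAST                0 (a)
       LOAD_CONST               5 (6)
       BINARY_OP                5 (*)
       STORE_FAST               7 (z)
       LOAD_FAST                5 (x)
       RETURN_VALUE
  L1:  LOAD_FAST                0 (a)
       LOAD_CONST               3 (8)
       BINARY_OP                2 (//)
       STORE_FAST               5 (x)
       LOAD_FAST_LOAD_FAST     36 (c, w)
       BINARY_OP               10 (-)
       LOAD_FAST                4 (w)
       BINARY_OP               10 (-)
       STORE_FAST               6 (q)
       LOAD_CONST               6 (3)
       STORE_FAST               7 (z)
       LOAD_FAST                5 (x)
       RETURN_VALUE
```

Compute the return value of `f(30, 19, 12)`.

LOAD_FAST a → push 30. Stack: [30]
LOAD_CONST → push 4. Stack: [30, 4]
BINARY_OP // → 30 // 4 = 7. Stack: [7]
LOAD_FAST_LOAD_FAST c,b → push 12,19. Stack: [7, 12, 19]
BINARY_OP + → 12 + 19 = 31. Stack: [7, 31]
BINARY_OP & → 7 & 31 = 7. Stack: [7]
STORE_FAST t → t=7. Stack: []
LOAD_FAST a → push 30. Stack: [30]
LOAD_CONST → push 1. Stack: [30, 1]
BINARY_OP | → 30 | 1 = 31. Stack: [31]
STORE_FAST w → w=31. Stack: []
LOAD_FAST_LOAD_FAST w,t → push 31,7. Stack: [31, 7]
COMPARE_OP bool(>=) → 31 vs 7 = True. Stack: [True]
POP_JUMP_IF_FALSE → pop True; no jump. Stack: []
LOAD_CONST → push 8. Stack: [8]
LOAD_FAST w → push 31. Stack: [8, 31]
BINARY_OP - → 8 - 31 = -23. Stack: [-23]
LOAD_FAST_LOAD_FAST w,t → push 31,7. Stack: [-23, 31, 7]
BINARY_OP // → 31 // 7 = 4. Stack: [-23, 4]
BINARY_OP * → -23 * 4 = -92. Stack: [-92]
STORE_FAST x → x=-92. Stack: []
LOAD_CONST → push 5. Stack: [5]
LOAD_FAST x → push -92. Stack: [5, -92]
BINARY_OP + → 5 + -92 = -87. Stack: [-87]
LOAD_CONST → push 4. Stack: [-87, 4]
BINARY_OP * → -87 * 4 = -348. Stack: [-348]
STORE_FAST q → q=-348. Stack: []
LOAD_FAST a → push 30. Stack: [30]
LOAD_CONST → push 6. Stack: [30, 6]
BINARY_OP * → 30 * 6 = 180. Stack: [180]
STORE_FAST z → z=180. Stack: []
LOAD_FAST x → push -92. Stack: [-92]
RETURN_VALUE → return -92.

-92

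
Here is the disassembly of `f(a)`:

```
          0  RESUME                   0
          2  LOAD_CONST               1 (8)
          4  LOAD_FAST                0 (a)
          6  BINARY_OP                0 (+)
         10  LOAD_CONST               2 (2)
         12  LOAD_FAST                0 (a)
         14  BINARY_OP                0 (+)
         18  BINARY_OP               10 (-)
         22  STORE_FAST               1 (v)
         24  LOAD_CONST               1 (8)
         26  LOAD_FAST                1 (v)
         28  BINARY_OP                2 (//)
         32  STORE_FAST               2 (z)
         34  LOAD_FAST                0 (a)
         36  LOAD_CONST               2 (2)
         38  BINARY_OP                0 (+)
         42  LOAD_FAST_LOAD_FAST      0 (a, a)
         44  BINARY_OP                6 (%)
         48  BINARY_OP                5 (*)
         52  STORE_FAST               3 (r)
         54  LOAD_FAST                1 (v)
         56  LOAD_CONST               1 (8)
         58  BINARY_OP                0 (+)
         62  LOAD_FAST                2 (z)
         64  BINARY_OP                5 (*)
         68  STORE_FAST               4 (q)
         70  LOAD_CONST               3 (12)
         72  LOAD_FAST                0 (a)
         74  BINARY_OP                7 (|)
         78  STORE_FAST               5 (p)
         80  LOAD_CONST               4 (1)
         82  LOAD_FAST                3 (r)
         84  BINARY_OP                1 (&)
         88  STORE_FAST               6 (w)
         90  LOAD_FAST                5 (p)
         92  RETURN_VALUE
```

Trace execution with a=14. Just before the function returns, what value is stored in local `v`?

LOAD_CONST → push 8. Stack: [8]
LOAD_FAST a → push 14. Stack: [8, 14]
BINARY_OP + → 8 + 14 = 22. Stack: [22]
LOAD_CONST → push 2. Stack: [22, 2]
LOAD_FAST a → push 14. Stack: [22, 2, 14]
BINARY_OP + → 2 + 14 = 16. Stack: [22, 16]
BINARY_OP - → 22 - 16 = 6. Stack: [6]
STORE_FAST v → v=6. Stack: []
LOAD_CONST → push 8. Stack: [8]
LOAD_FAST v → push 6. Stack: [8, 6]
BINARY_OP // → 8 // 6 = 1. Stack: [1]
STORE_FAST z → z=1. Stack: []
LOAD_FAST a → push 14. Stack: [14]
LOAD_CONST → push 2. Stack: [14, 2]
BINARY_OP + → 14 + 2 = 16. Stack: [16]
LOAD_FAST_LOAD_FAST a,a → push 14,14. Stack: [16, 14, 14]
BINARY_OP % → 14 % 14 = 0. Stack: [16, 0]
BINARY_OP * → 16 * 0 = 0. Stack: [0]
STORE_FAST r → r=0. Stack: []
LOAD_FAST v → push 6. Stack: [6]
LOAD_CONST → push 8. Stack: [6, 8]
BINARY_OP + → 6 + 8 = 14. Stack: [14]
LOAD_FAST z → push 1. Stack: [14, 1]
BINARY_OP * → 14 * 1 = 14. Stack: [14]
STORE_FAST q → q=14. Stack: []
LOAD_CONST → push 12. Stack: [12]
LOAD_FAST a → push 14. Stack: [12, 14]
BINARY_OP | → 12 | 14 = 14. Stack: [14]
STORE_FAST p → p=14. Stack: []
LOAD_CONST → push 1. Stack: [1]
LOAD_FAST r → push 0. Stack: [1, 0]
BINARY_OP & → 1 & 0 = 0. Stack: [0]
STORE_FAST w → w=0. Stack: []
LOAD_FAST p → push 14. Stack: [14]
RETURN_VALUE → return 14.

6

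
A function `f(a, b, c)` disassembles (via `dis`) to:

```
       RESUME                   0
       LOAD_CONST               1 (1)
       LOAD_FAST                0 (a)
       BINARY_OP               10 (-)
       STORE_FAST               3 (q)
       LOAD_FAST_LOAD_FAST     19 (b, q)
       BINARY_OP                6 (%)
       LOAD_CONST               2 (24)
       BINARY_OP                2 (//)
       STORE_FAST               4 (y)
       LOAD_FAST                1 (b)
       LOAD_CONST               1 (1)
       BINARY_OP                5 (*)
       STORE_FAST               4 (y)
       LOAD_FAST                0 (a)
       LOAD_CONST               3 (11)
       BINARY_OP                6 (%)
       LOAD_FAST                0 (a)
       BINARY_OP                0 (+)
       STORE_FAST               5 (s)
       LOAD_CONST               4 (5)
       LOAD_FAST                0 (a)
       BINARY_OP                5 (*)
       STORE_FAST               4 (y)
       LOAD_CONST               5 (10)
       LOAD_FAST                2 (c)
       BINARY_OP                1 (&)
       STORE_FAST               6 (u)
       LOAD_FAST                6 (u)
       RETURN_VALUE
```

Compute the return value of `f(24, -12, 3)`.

2

LOAD_CONST → push 1. Stack: [1]
LOAD_FAST a → push 24. Stack: [1, 24]
BINARY_OP - → 1 - 24 = -23. Stack: [-23]
STORE_FAST q → q=-23. Stack: []
LOAD_FAST_LOAD_FAST b,q → push -12,-23. Stack: [-12, -23]
BINARY_OP % → -12 % -23 = -12. Stack: [-12]
LOAD_CONST → push 24. Stack: [-12, 24]
BINARY_OP // → -12 // 24 = -1. Stack: [-1]
STORE_FAST y → y=-1. Stack: []
LOAD_FAST b → push -12. Stack: [-12]
LOAD_CONST → push 1. Stack: [-12, 1]
BINARY_OP * → -12 * 1 = -12. Stack: [-12]
STORE_FAST y → y=-12. Stack: []
LOAD_FAST a → push 24. Stack: [24]
LOAD_CONST → push 11. Stack: [24, 11]
BINARY_OP % → 24 % 11 = 2. Stack: [2]
LOAD_FAST a → push 24. Stack: [2, 24]
BINARY_OP + → 2 + 24 = 26. Stack: [26]
STORE_FAST s → s=26. Stack: []
LOAD_CONST → push 5. Stack: [5]
LOAD_FAST a → push 24. Stack: [5, 24]
BINARY_OP * → 5 * 24 = 120. Stack: [120]
STORE_FAST y → y=120. Stack: []
LOAD_CONST → push 10. Stack: [10]
LOAD_FAST c → push 3. Stack: [10, 3]
BINARY_OP & → 10 & 3 = 2. Stack: [2]
STORE_FAST u → u=2. Stack: []
LOAD_FAST u → push 2. Stack: [2]
RETURN_VALUE → return 2.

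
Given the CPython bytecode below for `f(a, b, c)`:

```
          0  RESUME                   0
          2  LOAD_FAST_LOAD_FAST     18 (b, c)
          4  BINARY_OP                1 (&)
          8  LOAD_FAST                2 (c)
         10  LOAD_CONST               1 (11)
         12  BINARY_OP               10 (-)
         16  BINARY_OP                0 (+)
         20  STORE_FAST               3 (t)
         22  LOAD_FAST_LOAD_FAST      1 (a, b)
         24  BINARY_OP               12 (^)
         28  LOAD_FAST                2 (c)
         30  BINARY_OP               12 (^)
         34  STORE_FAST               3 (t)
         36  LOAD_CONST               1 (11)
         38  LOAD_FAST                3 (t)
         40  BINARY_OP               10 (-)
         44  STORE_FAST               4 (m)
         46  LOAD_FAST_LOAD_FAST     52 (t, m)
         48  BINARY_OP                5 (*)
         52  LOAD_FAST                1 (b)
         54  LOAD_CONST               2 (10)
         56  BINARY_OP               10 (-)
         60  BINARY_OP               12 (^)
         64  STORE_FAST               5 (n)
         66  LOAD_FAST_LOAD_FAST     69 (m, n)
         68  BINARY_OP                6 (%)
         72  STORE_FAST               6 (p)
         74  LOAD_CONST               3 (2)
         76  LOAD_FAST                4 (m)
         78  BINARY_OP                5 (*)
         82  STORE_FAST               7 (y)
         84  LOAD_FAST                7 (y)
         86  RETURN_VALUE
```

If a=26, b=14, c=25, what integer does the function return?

LOAD_FAST_LOAD_FAST b,c → push 14,25. Stack: [14, 25]
BINARY_OP & → 14 & 25 = 8. Stack: [8]
LOAD_FAST c → push 25. Stack: [8, 25]
LOAD_CONST → push 11. Stack: [8, 25, 11]
BINARY_OP - → 25 - 11 = 14. Stack: [8, 14]
BINARY_OP + → 8 + 14 = 22. Stack: [22]
STORE_FAST t → t=22. Stack: []
LOAD_FAST_LOAD_FAST a,b → push 26,14. Stack: [26, 14]
BINARY_OP ^ → 26 ^ 14 = 20. Stack: [20]
LOAD_FAST c → push 25. Stack: [20, 25]
BINARY_OP ^ → 20 ^ 25 = 13. Stack: [13]
STORE_FAST t → t=13. Stack: []
LOAD_CONST → push 11. Stack: [11]
LOAD_FAST t → push 13. Stack: [11, 13]
BINARY_OP - → 11 - 13 = -2. Stack: [-2]
STORE_FAST m → m=-2. Stack: []
LOAD_FAST_LOAD_FAST t,m → push 13,-2. Stack: [13, -2]
BINARY_OP * → 13 * -2 = -26. Stack: [-26]
LOAD_FAST b → push 14. Stack: [-26, 14]
LOAD_CONST → push 10. Stack: [-26, 14, 10]
BINARY_OP - → 14 - 10 = 4. Stack: [-26, 4]
BINARY_OP ^ → -26 ^ 4 = -30. Stack: [-30]
STORE_FAST n → n=-30. Stack: []
LOAD_FAST_LOAD_FAST m,n → push -2,-30. Stack: [-2, -30]
BINARY_OP % → -2 % -30 = -2. Stack: [-2]
STORE_FAST p → p=-2. Stack: []
LOAD_CONST → push 2. Stack: [2]
LOAD_FAST m → push -2. Stack: [2, -2]
BINARY_OP * → 2 * -2 = -4. Stack: [-4]
STORE_FAST y → y=-4. Stack: []
LOAD_FAST y → push -4. Stack: [-4]
RETURN_VALUE → return -4.

-4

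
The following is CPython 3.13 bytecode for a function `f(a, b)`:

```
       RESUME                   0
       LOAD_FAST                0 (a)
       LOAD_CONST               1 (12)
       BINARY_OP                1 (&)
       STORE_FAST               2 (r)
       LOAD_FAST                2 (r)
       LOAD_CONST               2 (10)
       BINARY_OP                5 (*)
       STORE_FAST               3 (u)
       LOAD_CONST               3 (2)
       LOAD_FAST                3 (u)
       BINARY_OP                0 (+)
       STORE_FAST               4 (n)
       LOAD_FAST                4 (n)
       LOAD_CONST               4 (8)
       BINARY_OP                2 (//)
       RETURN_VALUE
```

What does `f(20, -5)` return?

LOAD_FAST a → push 20. Stack: [20]
LOAD_CONST → push 12. Stack: [20, 12]
BINARY_OP & → 20 & 12 = 4. Stack: [4]
STORE_FAST r → r=4. Stack: []
LOAD_FAST r → push 4. Stack: [4]
LOAD_CONST → push 10. Stack: [4, 10]
BINARY_OP * → 4 * 10 = 40. Stack: [40]
STORE_FAST u → u=40. Stack: []
LOAD_CONST → push 2. Stack: [2]
LOAD_FAST u → push 40. Stack: [2, 40]
BINARY_OP + → 2 + 40 = 42. Stack: [42]
STORE_FAST n → n=42. Stack: []
LOAD_FAST n → push 42. Stack: [42]
LOAD_CONST → push 8. Stack: [42, 8]
BINARY_OP // → 42 // 8 = 5. Stack: [5]
RETURN_VALUE → return 5.

5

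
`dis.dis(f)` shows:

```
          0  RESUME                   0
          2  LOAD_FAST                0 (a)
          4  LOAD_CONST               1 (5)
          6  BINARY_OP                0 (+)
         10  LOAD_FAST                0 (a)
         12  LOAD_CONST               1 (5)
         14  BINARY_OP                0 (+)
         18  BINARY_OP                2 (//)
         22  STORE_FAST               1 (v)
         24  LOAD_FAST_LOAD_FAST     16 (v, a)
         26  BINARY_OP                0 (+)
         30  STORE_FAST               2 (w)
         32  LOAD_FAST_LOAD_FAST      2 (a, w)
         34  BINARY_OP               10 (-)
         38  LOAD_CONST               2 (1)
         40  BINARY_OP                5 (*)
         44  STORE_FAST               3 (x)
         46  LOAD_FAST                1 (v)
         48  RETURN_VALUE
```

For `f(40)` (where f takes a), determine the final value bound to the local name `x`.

-1

LOAD_FAST a → push 40. Stack: [40]
LOAD_CONST → push 5. Stack: [40, 5]
BINARY_OP + → 40 + 5 = 45. Stack: [45]
LOAD_FAST a → push 40. Stack: [45, 40]
LOAD_CONST → push 5. Stack: [45, 40, 5]
BINARY_OP + → 40 + 5 = 45. Stack: [45, 45]
BINARY_OP // → 45 // 45 = 1. Stack: [1]
STORE_FAST v → v=1. Stack: []
LOAD_FAST_LOAD_FAST v,a → push 1,40. Stack: [1, 40]
BINARY_OP + → 1 + 40 = 41. Stack: [41]
STORE_FAST w → w=41. Stack: []
LOAD_FAST_LOAD_FAST a,w → push 40,41. Stack: [40, 41]
BINARY_OP - → 40 - 41 = -1. Stack: [-1]
LOAD_CONST → push 1. Stack: [-1, 1]
BINARY_OP * → -1 * 1 = -1. Stack: [-1]
STORE_FAST x → x=-1. Stack: []
LOAD_FAST v → push 1. Stack: [1]
RETURN_VALUE → return 1.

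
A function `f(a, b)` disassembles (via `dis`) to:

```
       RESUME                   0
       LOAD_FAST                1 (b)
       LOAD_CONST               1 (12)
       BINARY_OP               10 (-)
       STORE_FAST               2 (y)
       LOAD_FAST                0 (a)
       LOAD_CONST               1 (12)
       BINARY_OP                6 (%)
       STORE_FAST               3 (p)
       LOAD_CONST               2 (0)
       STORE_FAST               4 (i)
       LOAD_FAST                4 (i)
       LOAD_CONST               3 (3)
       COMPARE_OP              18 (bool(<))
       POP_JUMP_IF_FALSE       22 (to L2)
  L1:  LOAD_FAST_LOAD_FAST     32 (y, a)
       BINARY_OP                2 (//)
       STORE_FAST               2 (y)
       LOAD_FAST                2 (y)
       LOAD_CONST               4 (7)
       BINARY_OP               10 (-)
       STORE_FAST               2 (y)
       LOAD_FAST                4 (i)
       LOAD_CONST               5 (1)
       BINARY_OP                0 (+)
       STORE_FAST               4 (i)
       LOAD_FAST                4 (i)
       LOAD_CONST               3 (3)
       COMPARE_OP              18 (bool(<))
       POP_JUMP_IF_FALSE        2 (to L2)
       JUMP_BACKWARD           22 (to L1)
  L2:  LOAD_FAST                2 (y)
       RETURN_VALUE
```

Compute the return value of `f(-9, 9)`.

-7

LOAD_FAST b → push 9. Stack: [9]
LOAD_CONST → push 12. Stack: [9, 12]
BINARY_OP - → 9 - 12 = -3. Stack: [-3]
STORE_FAST y → y=-3. Stack: []
LOAD_FAST a → push -9. Stack: [-9]
LOAD_CONST → push 12. Stack: [-9, 12]
BINARY_OP % → -9 % 12 = 3. Stack: [3]
STORE_FAST p → p=3. Stack: []
LOAD_CONST → push 0. Stack: [0]
STORE_FAST i → i=0. Stack: []
LOAD_FAST i → push 0. Stack: [0]
LOAD_CONST → push 3. Stack: [0, 3]
COMPARE_OP bool(<) → 0 vs 3 = True. Stack: [True]
POP_JUMP_IF_FALSE → pop True; no jump. Stack: []
LOAD_FAST_LOAD_FAST y,a → push -3,-9. Stack: [-3, -9]
BINARY_OP // → -3 // -9 = 0. Stack: [0]
STORE_FAST y → y=0. Stack: []
LOAD_FAST y → push 0. Stack: [0]
LOAD_CONST → push 7. Stack: [0, 7]
BINARY_OP - → 0 - 7 = -7. Stack: [-7]
STORE_FAST y → y=-7. Stack: []
LOAD_FAST i → push 0. Stack: [0]
LOAD_CONST → push 1. Stack: [0, 1]
BINARY_OP + → 0 + 1 = 1. Stack: [1]
STORE_FAST i → i=1. Stack: []
LOAD_FAST i → push 1. Stack: [1]
LOAD_CONST → push 3. Stack: [1, 3]
COMPARE_OP bool(<) → 1 vs 3 = True. Stack: [True]
POP_JUMP_IF_FALSE → pop True; no jump. Stack: []
LOAD_FAST_LOAD_FAST y,a → push -7,-9. Stack: [-7, -9]
BINARY_OP // → -7 // -9 = 0. Stack: [0]
STORE_FAST y → y=0. Stack: []
LOAD_FAST y → push 0. Stack: [0]
LOAD_CONST → push 7. Stack: [0, 7]
BINARY_OP - → 0 - 7 = -7. Stack: [-7]
STORE_FAST y → y=-7. Stack: []
LOAD_FAST i → push 1. Stack: [1]
LOAD_CONST → push 1. Stack: [1, 1]
BINARY_OP + → 1 + 1 = 2. Stack: [2]
STORE_FAST i → i=2. Stack: []
LOAD_FAST i → push 2. Stack: [2]
LOAD_CONST → push 3. Stack: [2, 3]
COMPARE_OP bool(<) → 2 vs 3 = True. Stack: [True]
POP_JUMP_IF_FALSE → pop True; no jump. Stack: []
LOAD_FAST_LOAD_FAST y,a → push -7,-9. Stack: [-7, -9]
BINARY_OP // → -7 // -9 = 0. Stack: [0]
STORE_FAST y → y=0. Stack: []
LOAD_FAST y → push 0. Stack: [0]
LOAD_CONST → push 7. Stack: [0, 7]
BINARY_OP - → 0 - 7 = -7. Stack: [-7]
STORE_FAST y → y=-7. Stack: []
LOAD_FAST i → push 2. Stack: [2]
LOAD_CONST → push 1. Stack: [2, 1]
BINARY_OP + → 2 + 1 = 3. Stack: [3]
STORE_FAST i → i=3. Stack: []
LOAD_FAST i → push 3. Stack: [3]
LOAD_CONST → push 3. Stack: [3, 3]
COMPARE_OP bool(<) → 3 vs 3 = False. Stack: [False]
POP_JUMP_IF_FALSE → pop False; jump. Stack: []
LOAD_FAST y → push -7. Stack: [-7]
RETURN_VALUE → return -7.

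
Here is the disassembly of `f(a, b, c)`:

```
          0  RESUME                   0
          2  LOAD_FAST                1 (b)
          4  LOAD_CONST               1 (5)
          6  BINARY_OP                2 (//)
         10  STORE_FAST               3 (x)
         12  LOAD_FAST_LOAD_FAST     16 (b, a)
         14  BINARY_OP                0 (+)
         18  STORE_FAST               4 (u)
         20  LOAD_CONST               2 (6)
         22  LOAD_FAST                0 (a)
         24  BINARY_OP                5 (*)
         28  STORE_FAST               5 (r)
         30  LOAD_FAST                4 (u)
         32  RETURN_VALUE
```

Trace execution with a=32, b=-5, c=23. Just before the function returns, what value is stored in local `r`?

192

LOAD_FAST b → push -5. Stack: [-5]
LOAD_CONST → push 5. Stack: [-5, 5]
BINARY_OP // → -5 // 5 = -1. Stack: [-1]
STORE_FAST x → x=-1. Stack: []
LOAD_FAST_LOAD_FAST b,a → push -5,32. Stack: [-5, 32]
BINARY_OP + → -5 + 32 = 27. Stack: [27]
STORE_FAST u → u=27. Stack: []
LOAD_CONST → push 6. Stack: [6]
LOAD_FAST a → push 32. Stack: [6, 32]
BINARY_OP * → 6 * 32 = 192. Stack: [192]
STORE_FAST r → r=192. Stack: []
LOAD_FAST u → push 27. Stack: [27]
RETURN_VALUE → return 27.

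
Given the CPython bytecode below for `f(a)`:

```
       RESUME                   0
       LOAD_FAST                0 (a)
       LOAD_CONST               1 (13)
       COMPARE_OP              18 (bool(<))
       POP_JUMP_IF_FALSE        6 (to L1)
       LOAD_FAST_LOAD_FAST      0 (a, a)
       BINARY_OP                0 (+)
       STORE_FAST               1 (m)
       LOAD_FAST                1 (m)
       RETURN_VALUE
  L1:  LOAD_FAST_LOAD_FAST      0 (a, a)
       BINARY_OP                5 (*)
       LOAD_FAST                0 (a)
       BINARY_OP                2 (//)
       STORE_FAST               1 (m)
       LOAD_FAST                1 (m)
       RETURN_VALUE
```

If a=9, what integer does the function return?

18

LOAD_FAST a → push 9. Stack: [9]
LOAD_CONST → push 13. Stack: [9, 13]
COMPARE_OP bool(<) → 9 vs 13 = True. Stack: [True]
POP_JUMP_IF_FALSE → pop True; no jump. Stack: []
LOAD_FAST_LOAD_FAST a,a → push 9,9. Stack: [9, 9]
BINARY_OP + → 9 + 9 = 18. Stack: [18]
STORE_FAST m → m=18. Stack: []
LOAD_FAST m → push 18. Stack: [18]
RETURN_VALUE → return 18.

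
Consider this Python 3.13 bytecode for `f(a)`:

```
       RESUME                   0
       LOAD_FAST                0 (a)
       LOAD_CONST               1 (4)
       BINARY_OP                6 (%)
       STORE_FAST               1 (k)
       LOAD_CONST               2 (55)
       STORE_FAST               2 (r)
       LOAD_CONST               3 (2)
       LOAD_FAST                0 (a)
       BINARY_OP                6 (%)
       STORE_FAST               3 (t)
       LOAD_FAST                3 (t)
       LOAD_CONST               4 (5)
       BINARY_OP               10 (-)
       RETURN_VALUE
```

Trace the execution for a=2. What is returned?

LOAD_FAST a → push 2. Stack: [2]
LOAD_CONST → push 4. Stack: [2, 4]
BINARY_OP % → 2 % 4 = 2. Stack: [2]
STORE_FAST k → k=2. Stack: []
LOAD_CONST → push 55. Stack: [55]
STORE_FAST r → r=55. Stack: []
LOAD_CONST → push 2. Stack: [2]
LOAD_FAST a → push 2. Stack: [2, 2]
BINARY_OP % → 2 % 2 = 0. Stack: [0]
STORE_FAST t → t=0. Stack: []
LOAD_FAST t → push 0. Stack: [0]
LOAD_CONST → push 5. Stack: [0, 5]
BINARY_OP - → 0 - 5 = -5. Stack: [-5]
RETURN_VALUE → return -5.

-5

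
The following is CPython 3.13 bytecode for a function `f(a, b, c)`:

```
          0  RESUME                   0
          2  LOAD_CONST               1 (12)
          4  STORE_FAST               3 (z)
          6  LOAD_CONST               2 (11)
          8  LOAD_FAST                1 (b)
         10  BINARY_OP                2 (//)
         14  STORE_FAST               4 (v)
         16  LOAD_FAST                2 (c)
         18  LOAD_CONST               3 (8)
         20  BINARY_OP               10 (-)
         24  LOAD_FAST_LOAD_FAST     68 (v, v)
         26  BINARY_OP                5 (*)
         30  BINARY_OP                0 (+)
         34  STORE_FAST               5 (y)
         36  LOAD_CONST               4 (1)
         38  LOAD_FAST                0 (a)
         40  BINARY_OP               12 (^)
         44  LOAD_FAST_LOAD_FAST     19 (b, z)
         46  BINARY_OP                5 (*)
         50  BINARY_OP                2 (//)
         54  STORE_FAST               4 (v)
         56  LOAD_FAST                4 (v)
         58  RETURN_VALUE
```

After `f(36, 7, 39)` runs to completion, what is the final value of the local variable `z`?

12

LOAD_CONST → push 12. Stack: [12]
STORE_FAST z → z=12. Stack: []
LOAD_CONST → push 11. Stack: [11]
LOAD_FAST b → push 7. Stack: [11, 7]
BINARY_OP // → 11 // 7 = 1. Stack: [1]
STORE_FAST v → v=1. Stack: []
LOAD_FAST c → push 39. Stack: [39]
LOAD_CONST → push 8. Stack: [39, 8]
BINARY_OP - → 39 - 8 = 31. Stack: [31]
LOAD_FAST_LOAD_FAST v,v → push 1,1. Stack: [31, 1, 1]
BINARY_OP * → 1 * 1 = 1. Stack: [31, 1]
BINARY_OP + → 31 + 1 = 32. Stack: [32]
STORE_FAST y → y=32. Stack: []
LOAD_CONST → push 1. Stack: [1]
LOAD_FAST a → push 36. Stack: [1, 36]
BINARY_OP ^ → 1 ^ 36 = 37. Stack: [37]
LOAD_FAST_LOAD_FAST b,z → push 7,12. Stack: [37, 7, 12]
BINARY_OP * → 7 * 12 = 84. Stack: [37, 84]
BINARY_OP // → 37 // 84 = 0. Stack: [0]
STORE_FAST v → v=0. Stack: []
LOAD_FAST v → push 0. Stack: [0]
RETURN_VALUE → return 0.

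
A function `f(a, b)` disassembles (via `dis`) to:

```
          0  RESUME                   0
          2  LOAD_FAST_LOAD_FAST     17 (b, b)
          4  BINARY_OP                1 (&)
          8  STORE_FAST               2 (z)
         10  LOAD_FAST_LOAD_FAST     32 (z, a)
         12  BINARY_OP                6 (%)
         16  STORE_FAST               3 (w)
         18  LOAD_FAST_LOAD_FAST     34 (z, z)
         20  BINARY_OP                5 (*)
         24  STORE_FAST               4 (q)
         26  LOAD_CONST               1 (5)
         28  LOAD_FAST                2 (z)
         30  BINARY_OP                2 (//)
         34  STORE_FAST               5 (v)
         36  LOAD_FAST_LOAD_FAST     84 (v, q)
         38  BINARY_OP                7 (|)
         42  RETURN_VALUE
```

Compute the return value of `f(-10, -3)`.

-1

LOAD_FAST_LOAD_FAST b,b → push -3,-3. Stack: [-3, -3]
BINARY_OP & → -3 & -3 = -3. Stack: [-3]
STORE_FAST z → z=-3. Stack: []
LOAD_FAST_LOAD_FAST z,a → push -3,-10. Stack: [-3, -10]
BINARY_OP % → -3 % -10 = -3. Stack: [-3]
STORE_FAST w → w=-3. Stack: []
LOAD_FAST_LOAD_FAST z,z → push -3,-3. Stack: [-3, -3]
BINARY_OP * → -3 * -3 = 9. Stack: [9]
STORE_FAST q → q=9. Stack: []
LOAD_CONST → push 5. Stack: [5]
LOAD_FAST z → push -3. Stack: [5, -3]
BINARY_OP // → 5 // -3 = -2. Stack: [-2]
STORE_FAST v → v=-2. Stack: []
LOAD_FAST_LOAD_FAST v,q → push -2,9. Stack: [-2, 9]
BINARY_OP | → -2 | 9 = -1. Stack: [-1]
RETURN_VALUE → return -1.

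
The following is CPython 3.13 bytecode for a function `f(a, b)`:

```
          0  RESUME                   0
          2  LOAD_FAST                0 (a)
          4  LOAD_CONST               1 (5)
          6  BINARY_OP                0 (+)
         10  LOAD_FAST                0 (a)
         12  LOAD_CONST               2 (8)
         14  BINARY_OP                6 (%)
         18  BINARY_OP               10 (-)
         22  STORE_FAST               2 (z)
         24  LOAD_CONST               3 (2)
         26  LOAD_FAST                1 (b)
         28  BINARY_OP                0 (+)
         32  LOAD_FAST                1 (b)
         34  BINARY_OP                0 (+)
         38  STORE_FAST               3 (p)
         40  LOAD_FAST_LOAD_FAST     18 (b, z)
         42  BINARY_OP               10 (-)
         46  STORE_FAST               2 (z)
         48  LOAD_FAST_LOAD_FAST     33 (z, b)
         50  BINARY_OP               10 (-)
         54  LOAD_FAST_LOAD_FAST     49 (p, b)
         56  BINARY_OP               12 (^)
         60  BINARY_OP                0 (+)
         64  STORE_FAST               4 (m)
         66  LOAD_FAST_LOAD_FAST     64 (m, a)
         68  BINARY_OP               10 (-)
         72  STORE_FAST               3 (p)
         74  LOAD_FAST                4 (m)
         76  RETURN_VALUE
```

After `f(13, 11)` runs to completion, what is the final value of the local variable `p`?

-7

LOAD_FAST a → push 13. Stack: [13]
LOAD_CONST → push 5. Stack: [13, 5]
BINARY_OP + → 13 + 5 = 18. Stack: [18]
LOAD_FAST a → push 13. Stack: [18, 13]
LOAD_CONST → push 8. Stack: [18, 13, 8]
BINARY_OP % → 13 % 8 = 5. Stack: [18, 5]
BINARY_OP - → 18 - 5 = 13. Stack: [13]
STORE_FAST z → z=13. Stack: []
LOAD_CONST → push 2. Stack: [2]
LOAD_FAST b → push 11. Stack: [2, 11]
BINARY_OP + → 2 + 11 = 13. Stack: [13]
LOAD_FAST b → push 11. Stack: [13, 11]
BINARY_OP + → 13 + 11 = 24. Stack: [24]
STORE_FAST p → p=24. Stack: []
LOAD_FAST_LOAD_FAST b,z → push 11,13. Stack: [11, 13]
BINARY_OP - → 11 - 13 = -2. Stack: [-2]
STORE_FAST z → z=-2. Stack: []
LOAD_FAST_LOAD_FAST z,b → push -2,11. Stack: [-2, 11]
BINARY_OP - → -2 - 11 = -13. Stack: [-13]
LOAD_FAST_LOAD_FAST p,b → push 24,11. Stack: [-13, 24, 11]
BINARY_OP ^ → 24 ^ 11 = 19. Stack: [-13, 19]
BINARY_OP + → -13 + 19 = 6. Stack: [6]
STORE_FAST m → m=6. Stack: []
LOAD_FAST_LOAD_FAST m,a → push 6,13. Stack: [6, 13]
BINARY_OP - → 6 - 13 = -7. Stack: [-7]
STORE_FAST p → p=-7. Stack: []
LOAD_FAST m → push 6. Stack: [6]
RETURN_VALUE → return 6.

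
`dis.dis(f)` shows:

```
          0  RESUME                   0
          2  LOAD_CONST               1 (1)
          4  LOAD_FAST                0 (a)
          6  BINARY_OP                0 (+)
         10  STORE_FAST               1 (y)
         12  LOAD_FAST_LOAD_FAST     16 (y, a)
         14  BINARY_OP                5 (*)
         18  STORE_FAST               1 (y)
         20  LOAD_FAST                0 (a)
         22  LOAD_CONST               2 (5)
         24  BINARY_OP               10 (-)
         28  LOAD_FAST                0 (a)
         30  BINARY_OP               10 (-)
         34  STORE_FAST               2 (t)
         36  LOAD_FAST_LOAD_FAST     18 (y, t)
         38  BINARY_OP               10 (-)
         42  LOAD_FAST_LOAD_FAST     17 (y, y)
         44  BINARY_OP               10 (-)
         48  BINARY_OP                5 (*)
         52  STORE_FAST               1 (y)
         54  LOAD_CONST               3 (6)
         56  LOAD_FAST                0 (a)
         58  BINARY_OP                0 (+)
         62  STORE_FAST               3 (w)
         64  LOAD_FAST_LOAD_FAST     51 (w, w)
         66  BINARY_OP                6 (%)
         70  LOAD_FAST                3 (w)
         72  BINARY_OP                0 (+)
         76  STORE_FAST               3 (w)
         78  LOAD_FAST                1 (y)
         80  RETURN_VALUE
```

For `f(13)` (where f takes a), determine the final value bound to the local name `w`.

19

LOAD_CONST → push 1. Stack: [1]
LOAD_FAST a → push 13. Stack: [1, 13]
BINARY_OP + → 1 + 13 = 14. Stack: [14]
STORE_FAST y → y=14. Stack: []
LOAD_FAST_LOAD_FAST y,a → push 14,13. Stack: [14, 13]
BINARY_OP * → 14 * 13 = 182. Stack: [182]
STORE_FAST y → y=182. Stack: []
LOAD_FAST a → push 13. Stack: [13]
LOAD_CONST → push 5. Stack: [13, 5]
BINARY_OP - → 13 - 5 = 8. Stack: [8]
LOAD_FAST a → push 13. Stack: [8, 13]
BINARY_OP - → 8 - 13 = -5. Stack: [-5]
STORE_FAST t → t=-5. Stack: []
LOAD_FAST_LOAD_FAST y,t → push 182,-5. Stack: [182, -5]
BINARY_OP - → 182 - -5 = 187. Stack: [187]
LOAD_FAST_LOAD_FAST y,y → push 182,182. Stack: [187, 182, 182]
BINARY_OP - → 182 - 182 = 0. Stack: [187, 0]
BINARY_OP * → 187 * 0 = 0. Stack: [0]
STORE_FAST y → y=0. Stack: []
LOAD_CONST → push 6. Stack: [6]
LOAD_FAST a → push 13. Stack: [6, 13]
BINARY_OP + → 6 + 13 = 19. Stack: [19]
STORE_FAST w → w=19. Stack: []
LOAD_FAST_LOAD_FAST w,w → push 19,19. Stack: [19, 19]
BINARY_OP % → 19 % 19 = 0. Stack: [0]
LOAD_FAST w → push 19. Stack: [0, 19]
BINARY_OP + → 0 + 19 = 19. Stack: [19]
STORE_FAST w → w=19. Stack: []
LOAD_FAST y → push 0. Stack: [0]
RETURN_VALUE → return 0.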